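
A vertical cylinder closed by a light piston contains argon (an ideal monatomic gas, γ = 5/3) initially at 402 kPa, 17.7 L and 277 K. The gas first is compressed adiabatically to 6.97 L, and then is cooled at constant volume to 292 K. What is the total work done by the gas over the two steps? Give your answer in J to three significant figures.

Step 1 (adiabatic): W = (P₁V₁ − P₂V₂)/(γ−1) = (7115 − 13244)/0.667 = -9193 J.
Step 2 (isochoric): W = 0 (constant volume).
W_total = -9193 + 0 = -9193 J.

W_total ≈ -9190 J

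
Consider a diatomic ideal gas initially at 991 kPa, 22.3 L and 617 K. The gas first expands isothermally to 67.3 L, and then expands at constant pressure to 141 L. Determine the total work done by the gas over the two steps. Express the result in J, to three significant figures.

Step 1 (isothermal): W = P₁V₁ ln(V₂/V₁) = (22099) ln(67.3/22.3) = 24410 J.
After step 1: P = 328.4 kPa, V = 67.3 L, T = 617 K.
Step 2 (isobaric): W = PΔV = (328.4 kPa)(141 − 67.3 L) = 24201 J.
W_total = 24410 + 24201 = 48611 J.

W_total ≈ 48600 J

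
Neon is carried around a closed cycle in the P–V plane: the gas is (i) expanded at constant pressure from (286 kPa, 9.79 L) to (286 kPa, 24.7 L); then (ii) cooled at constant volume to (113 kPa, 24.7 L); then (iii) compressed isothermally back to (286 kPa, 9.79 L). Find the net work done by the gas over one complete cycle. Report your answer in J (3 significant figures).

Leg (i): W = PΔV = (286)(24.7 − 9.79) = 4264 J.
Leg (ii): W = 0.
Leg (iii): W = PᵢVᵢ ln(V_f/Vᵢ) = (2791) ln(9.79/24.7) = -2583 J.
W_net = 4264 − 2583 = 1681 J.

W_net ≈ 1680 J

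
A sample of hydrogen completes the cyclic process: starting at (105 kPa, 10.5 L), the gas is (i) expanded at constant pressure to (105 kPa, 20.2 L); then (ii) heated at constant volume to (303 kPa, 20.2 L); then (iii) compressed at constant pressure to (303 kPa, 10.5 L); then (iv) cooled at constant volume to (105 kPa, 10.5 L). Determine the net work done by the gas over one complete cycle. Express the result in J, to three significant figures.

W_net ≈ -1920 J

Constant-volume legs do no work.
W(i) = (105)(20.2 − 10.5) = 1018 J; W(iii) = (303)(10.5 − 20.2) = -2939 J.
W_net = 1018 − 2939 = -1921 J (the counter-clockwise enclosed area).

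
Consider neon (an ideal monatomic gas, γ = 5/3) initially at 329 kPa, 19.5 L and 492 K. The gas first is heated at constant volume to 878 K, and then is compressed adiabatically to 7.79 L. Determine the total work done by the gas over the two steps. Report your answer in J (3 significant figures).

W_total ≈ -14500 J

Step 1 (isochoric): W = 0 (constant volume).
After step 1: P = 587.1 kPa (V unchanged).
Step 2 (adiabatic): W = (P₁V₁ − P₂V₂)/(γ−1) = (11449 − 21107)/0.667 = -14487 J.
W_total = 0 − 14487 = -14487 J.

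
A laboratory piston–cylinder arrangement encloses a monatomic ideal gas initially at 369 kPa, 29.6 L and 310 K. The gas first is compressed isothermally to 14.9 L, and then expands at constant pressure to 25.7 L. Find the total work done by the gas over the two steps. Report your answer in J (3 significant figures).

Step 1 (isothermal): W = P₁V₁ ln(V₂/V₁) = (10922) ln(14.9/29.6) = -7497 J.
After step 1: P = 733 kPa, V = 14.9 L, T = 310 K.
Step 2 (isobaric): W = PΔV = (733 kPa)(25.7 − 14.9 L) = 7917 J.
W_total = -7497 + 7917 = 419.6 J.

W_total ≈ 420 J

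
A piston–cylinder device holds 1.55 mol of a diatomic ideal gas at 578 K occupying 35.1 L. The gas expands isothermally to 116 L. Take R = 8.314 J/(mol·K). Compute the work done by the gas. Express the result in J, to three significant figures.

Isothermal: W = nRT ln(V₂/V₁).
W = (1.55)(8.314)(578) × ln(116/35.1)
  = 7449 × 1.195
W_by_gas = 8904 J.

W ≈ 8900 J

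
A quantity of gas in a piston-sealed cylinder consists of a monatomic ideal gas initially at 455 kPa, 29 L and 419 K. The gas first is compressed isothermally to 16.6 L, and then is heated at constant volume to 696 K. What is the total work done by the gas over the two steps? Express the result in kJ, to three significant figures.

W_total ≈ -7.36 kJ

Step 1 (isothermal): W = P₁V₁ ln(V₂/V₁) = (13195) ln(16.6/29) = -7361 J.
Step 2 (isochoric): W = 0 (constant volume).
W_total = -7361 + 0 = -7361 J.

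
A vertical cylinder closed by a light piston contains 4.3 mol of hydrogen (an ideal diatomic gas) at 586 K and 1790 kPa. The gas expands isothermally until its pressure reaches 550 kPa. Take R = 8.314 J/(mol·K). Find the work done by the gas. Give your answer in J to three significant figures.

W ≈ 24700 J

Isothermal process: W = nRT ln(V₂/V₁) = nRT ln(P₁/P₂).
W = (4.3)(8.314)(586) × ln(1790/550)
  = 20950 × ln(3.255) = 20950 × 1.18
W_by_gas = 24722 J.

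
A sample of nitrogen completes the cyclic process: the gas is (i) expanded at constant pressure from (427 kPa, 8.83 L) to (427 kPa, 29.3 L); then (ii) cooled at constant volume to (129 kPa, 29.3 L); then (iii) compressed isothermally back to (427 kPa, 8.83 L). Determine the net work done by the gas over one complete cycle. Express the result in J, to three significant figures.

W_net ≈ 4210 J

Leg (i): W = PΔV = (427)(29.3 − 8.83) = 8741 J.
Leg (ii): W = 0.
Leg (iii): W = PᵢVᵢ ln(V_f/Vᵢ) = (3780) ln(8.83/29.3) = -4533 J.
W_net = 8741 − 4533 = 4207 J.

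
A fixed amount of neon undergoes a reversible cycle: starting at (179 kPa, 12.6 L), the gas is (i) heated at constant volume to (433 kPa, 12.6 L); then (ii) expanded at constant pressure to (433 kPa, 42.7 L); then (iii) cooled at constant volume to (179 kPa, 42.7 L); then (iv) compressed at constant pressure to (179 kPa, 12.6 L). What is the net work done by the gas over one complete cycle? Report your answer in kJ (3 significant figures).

Constant-volume legs do no work.
W(ii) = (433)(42.7 − 12.6) = 13033 J; W(iv) = (179)(12.6 − 42.7) = -5388 J.
W_net = 13033 − 5388 = 7645 J (the clockwise enclosed area).

W_net ≈ 7.65 kJ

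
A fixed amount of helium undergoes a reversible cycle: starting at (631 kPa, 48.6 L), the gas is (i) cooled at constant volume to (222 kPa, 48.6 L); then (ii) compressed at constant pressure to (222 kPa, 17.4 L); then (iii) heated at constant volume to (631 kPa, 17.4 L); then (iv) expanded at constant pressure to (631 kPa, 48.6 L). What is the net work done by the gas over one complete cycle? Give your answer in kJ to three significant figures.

Constant-volume legs do no work.
W(ii) = (222)(17.4 − 48.6) = -6926 J; W(iv) = (631)(48.6 − 17.4) = 19687 J.
W_net = -6926 + 19687 = 12761 J (the clockwise enclosed area).

W_net ≈ 12.8 kJ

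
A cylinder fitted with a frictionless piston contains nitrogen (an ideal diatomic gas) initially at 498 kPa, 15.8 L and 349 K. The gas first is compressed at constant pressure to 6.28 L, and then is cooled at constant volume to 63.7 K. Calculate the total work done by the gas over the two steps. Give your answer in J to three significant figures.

W_total ≈ -4740 J

Step 1 (isobaric): W = PΔV = (498 kPa)(6.28 − 15.8 L) = -4741 J.
Step 2 (isochoric): W = 0 (constant volume).
W_total = -4741 + 0 = -4741 J.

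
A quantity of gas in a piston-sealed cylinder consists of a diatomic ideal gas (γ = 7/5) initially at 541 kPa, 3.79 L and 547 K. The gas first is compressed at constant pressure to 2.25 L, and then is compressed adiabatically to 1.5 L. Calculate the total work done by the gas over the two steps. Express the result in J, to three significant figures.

W_total ≈ -1370 J

Step 1 (isobaric): W = PΔV = (541 kPa)(2.25 − 3.79 L) = -833.1 J.
After step 1: P = 541 kPa, V = 2.25 L, T = 324.7 K.
Step 2 (adiabatic): W = (P₁V₁ − P₂V₂)/(γ−1) = (1217 − 1432)/0.4 = -535.8 J.
W_total = -833.1 − 535.8 = -1369 J.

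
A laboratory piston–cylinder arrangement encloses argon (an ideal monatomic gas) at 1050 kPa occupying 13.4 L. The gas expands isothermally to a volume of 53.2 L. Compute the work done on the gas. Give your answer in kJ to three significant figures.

W ≈ -19.4 kJ

Isothermal: W = nRT ln(V₂/V₁) = P₁V₁ ln(V₂/V₁).
P₁V₁ = (1050 kPa)(13.4 L) = 14070 J.
W = 14070 × ln(53.2/13.4) = 14070 × 1.379
W_by_gas = 19400 J; work on gas = −W_by = -19400 J.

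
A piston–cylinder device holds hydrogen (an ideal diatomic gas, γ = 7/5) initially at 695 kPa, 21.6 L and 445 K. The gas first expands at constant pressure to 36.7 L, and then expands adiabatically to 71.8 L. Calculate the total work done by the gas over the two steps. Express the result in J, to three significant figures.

Step 1 (isobaric): W = PΔV = (695 kPa)(36.7 − 21.6 L) = 10495 J.
After step 1: P = 695 kPa, V = 36.7 L, T = 756.1 K.
Step 2 (adiabatic): W = (P₁V₁ − P₂V₂)/(γ−1) = (25507 − 19501)/0.4 = 15013 J.
W_total = 10495 + 15013 = 25507 J.

W_total ≈ 25500 J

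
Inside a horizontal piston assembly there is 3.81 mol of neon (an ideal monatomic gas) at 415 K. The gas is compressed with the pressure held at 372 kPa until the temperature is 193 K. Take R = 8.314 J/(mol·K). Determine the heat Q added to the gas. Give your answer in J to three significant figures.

Q ≈ -17600 J

Isobaric: W = nRΔT = (3.81)(8.314)(-222) = -7032 J.
ΔU = nCᵥΔT with Cᵥ = 3R/2: ΔU = (3.81)(12.47)(-222) = -10548 J.
Q = ΔU + W = -10548 − 7032 = -17580 J.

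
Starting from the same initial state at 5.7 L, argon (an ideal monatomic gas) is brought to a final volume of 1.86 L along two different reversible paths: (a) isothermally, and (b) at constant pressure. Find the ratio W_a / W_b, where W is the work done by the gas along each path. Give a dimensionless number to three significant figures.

Path (a) isothermal: W = P₁V₁ ln(V₂/V₁) → W_a/(P₁V₁) = -1.12.
Path (b) isobaric: W = P₁(V₂ − V₁) → W_b/(P₁V₁) = -0.6737.
W_a / W_b = -1.12 / -0.6737 = 1.662.

W_a / W_b ≈ 1.66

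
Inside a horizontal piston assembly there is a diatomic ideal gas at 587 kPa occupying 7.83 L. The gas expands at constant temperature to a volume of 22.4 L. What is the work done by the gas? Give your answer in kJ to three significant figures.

Isothermal: W = nRT ln(V₂/V₁) = P₁V₁ ln(V₂/V₁).
P₁V₁ = (587 kPa)(7.83 L) = 4596 J.
W = 4596 × ln(22.4/7.83) = 4596 × 1.051
W_by_gas = 4831 J.

W ≈ 4.83 kJ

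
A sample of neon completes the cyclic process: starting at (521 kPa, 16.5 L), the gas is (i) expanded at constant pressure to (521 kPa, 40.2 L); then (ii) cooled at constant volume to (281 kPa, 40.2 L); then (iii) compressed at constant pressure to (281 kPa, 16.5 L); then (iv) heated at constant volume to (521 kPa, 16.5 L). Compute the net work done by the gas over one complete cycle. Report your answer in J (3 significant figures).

Constant-volume legs do no work.
W(i) = (521)(40.2 − 16.5) = 12348 J; W(iii) = (281)(16.5 − 40.2) = -6660 J.
W_net = 12348 − 6660 = 5688 J (the clockwise enclosed area).

W_net ≈ 5690 J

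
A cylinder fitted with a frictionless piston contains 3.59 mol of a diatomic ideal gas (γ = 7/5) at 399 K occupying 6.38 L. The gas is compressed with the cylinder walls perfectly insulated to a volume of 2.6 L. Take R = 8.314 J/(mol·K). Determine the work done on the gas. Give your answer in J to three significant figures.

Adiabatic: TV^(γ−1) = const with γ = 7/5.
T₂ = T₁ (V₁/V₂)^(γ−1) = 399 × (6.38/2.6)^0.4 = 399 × 1.432 = 571.4 K.
W_by = nCᵥ(T₁ − T₂) = (3.59)(20.79)(399 − 571.4) = -12861 J.
Work on gas = −W_by = 12861 J.

W ≈ 12900 J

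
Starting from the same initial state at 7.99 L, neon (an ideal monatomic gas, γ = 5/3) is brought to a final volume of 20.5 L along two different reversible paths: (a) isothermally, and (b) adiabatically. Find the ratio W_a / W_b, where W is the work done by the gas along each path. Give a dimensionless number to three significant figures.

W_a / W_b ≈ 1.35

Path (a) isothermal: W = P₁V₁ ln(V₂/V₁) → W_a/(P₁V₁) = 0.9422.
Path (b) adiabatic: W = P₁V₁(1 − (V₁/V₂)^(γ−1))/(γ−1) → W_b/(P₁V₁) = 0.6996.
W_a / W_b = 0.9422 / 0.6996 = 1.347.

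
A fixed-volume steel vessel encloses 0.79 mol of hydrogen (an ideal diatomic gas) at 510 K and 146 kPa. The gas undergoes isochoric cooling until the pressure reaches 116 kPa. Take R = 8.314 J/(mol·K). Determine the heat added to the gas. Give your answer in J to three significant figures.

Constant volume ⇒ W = 0, so Q = ΔU = nCᵥΔT with Cᵥ = 5R/2 = 20.79 J/(mol·K).
At constant V, T₂/T₁ = P₂/P₁ ⇒ ΔT = T₁(P₂/P₁ − 1) = 510·(116/146 − 1) = -104.8 K.
ΔU = (0.79)(20.79)(-104.8) = -1721 J.

Q ≈ -1720 J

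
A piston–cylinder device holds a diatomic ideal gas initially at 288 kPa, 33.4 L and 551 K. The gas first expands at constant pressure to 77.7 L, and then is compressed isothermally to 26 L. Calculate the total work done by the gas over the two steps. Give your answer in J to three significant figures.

Step 1 (isobaric): W = PΔV = (288 kPa)(77.7 − 33.4 L) = 12758 J.
After step 1: P = 288 kPa, V = 77.7 L, T = 1282 K.
Step 2 (isothermal): W = P₁V₁ ln(V₂/V₁) = (22378) ln(26/77.7) = -24498 J.
W_total = 12758 − 24498 = -11740 J.

W_total ≈ -11700 J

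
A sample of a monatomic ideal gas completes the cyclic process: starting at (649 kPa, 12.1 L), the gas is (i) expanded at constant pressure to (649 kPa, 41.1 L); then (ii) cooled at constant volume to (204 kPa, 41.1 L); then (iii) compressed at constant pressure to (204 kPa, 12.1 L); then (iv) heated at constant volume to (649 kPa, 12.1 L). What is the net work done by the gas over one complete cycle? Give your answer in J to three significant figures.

Constant-volume legs do no work.
W(i) = (649)(41.1 − 12.1) = 18821 J; W(iii) = (204)(12.1 − 41.1) = -5916 J.
W_net = 18821 − 5916 = 12905 J (the clockwise enclosed area).

W_net ≈ 12900 J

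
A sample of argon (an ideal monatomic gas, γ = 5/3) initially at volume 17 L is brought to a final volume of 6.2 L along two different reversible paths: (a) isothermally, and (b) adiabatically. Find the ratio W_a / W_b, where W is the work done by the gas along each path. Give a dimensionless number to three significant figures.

Path (a) isothermal: W = P₁V₁ ln(V₂/V₁) → W_a/(P₁V₁) = -1.009.
Path (b) adiabatic: W = P₁V₁(1 − (V₁/V₂)^(γ−1))/(γ−1) → W_b/(P₁V₁) = -1.439.
W_a / W_b = -1.009 / -1.439 = 0.7012.

W_a / W_b ≈ 0.701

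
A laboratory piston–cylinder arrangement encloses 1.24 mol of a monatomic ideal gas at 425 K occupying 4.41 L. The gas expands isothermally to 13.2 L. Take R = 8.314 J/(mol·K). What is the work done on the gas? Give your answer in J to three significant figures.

Isothermal: W = nRT ln(V₂/V₁).
W = (1.24)(8.314)(425) × ln(13.2/4.41)
  = 4381 × 1.096
W_by_gas = 4804 J; work on gas = −W_by = -4804 J.

W ≈ -4800 J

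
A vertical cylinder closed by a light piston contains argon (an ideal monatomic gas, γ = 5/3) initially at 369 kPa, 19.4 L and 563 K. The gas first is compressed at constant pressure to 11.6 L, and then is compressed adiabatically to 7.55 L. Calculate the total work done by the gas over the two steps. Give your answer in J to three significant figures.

Step 1 (isobaric): W = PΔV = (369 kPa)(11.6 − 19.4 L) = -2878 J.
After step 1: P = 369 kPa, V = 11.6 L, T = 336.6 K.
Step 2 (adiabatic): W = (P₁V₁ − P₂V₂)/(γ−1) = (4280 − 5699)/0.667 = -2128 J.
W_total = -2878 − 2128 = -5007 J.

W_total ≈ -5010 J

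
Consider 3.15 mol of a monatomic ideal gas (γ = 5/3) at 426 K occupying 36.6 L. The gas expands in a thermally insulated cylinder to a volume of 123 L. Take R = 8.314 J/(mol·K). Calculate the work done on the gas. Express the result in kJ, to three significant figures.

Adiabatic: TV^(γ−1) = const with γ = 5/3.
T₂ = T₁ (V₁/V₂)^(γ−1) = 426 × (36.6/123)^0.667 = 426 × 0.4457 = 189.9 K.
W_by = nCᵥ(T₁ − T₂) = (3.15)(12.47)(426 − 189.9) = 9276 J.
Work on gas = −W_by = -9276 J.

W ≈ -9.28 kJ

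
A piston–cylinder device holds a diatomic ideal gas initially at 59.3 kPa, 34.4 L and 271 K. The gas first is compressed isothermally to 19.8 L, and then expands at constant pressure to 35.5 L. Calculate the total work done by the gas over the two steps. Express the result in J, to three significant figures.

W_total ≈ 491 J

Step 1 (isothermal): W = P₁V₁ ln(V₂/V₁) = (2040) ln(19.8/34.4) = -1127 J.
After step 1: P = 103 kPa, V = 19.8 L, T = 271 K.
Step 2 (isobaric): W = PΔV = (103 kPa)(35.5 − 19.8 L) = 1618 J.
W_total = -1127 + 1618 = 490.7 J.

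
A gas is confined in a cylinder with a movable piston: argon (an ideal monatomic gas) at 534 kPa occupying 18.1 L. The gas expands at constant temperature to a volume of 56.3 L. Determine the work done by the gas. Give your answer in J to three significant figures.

W ≈ 11000 J

Isothermal: W = nRT ln(V₂/V₁) = P₁V₁ ln(V₂/V₁).
P₁V₁ = (534 kPa)(18.1 L) = 9665 J.
W = 9665 × ln(56.3/18.1) = 9665 × 1.135
W_by_gas = 10968 J.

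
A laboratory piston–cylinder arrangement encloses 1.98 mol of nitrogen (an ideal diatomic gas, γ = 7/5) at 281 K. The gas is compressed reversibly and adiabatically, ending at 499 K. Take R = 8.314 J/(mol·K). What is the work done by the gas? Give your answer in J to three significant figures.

Adiabatic ⇒ Q = 0, so W_by = −ΔU = nCᵥ(T₁ − T₂).
Cᵥ = 5R/2 = 20.79 J/(mol·K).
W = (1.98)(20.79)(281 − 499) = -8972 J.

W ≈ -8970 J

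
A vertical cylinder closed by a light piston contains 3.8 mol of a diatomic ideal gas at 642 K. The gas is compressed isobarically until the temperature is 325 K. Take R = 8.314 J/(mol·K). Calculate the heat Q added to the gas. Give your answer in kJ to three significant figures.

Isobaric: W = nRΔT = (3.8)(8.314)(-317) = -10015 J.
ΔU = nCᵥΔT with Cᵥ = 5R/2: ΔU = (3.8)(20.79)(-317) = -25038 J.
Q = ΔU + W = -25038 − 10015 = -35053 J.

Q ≈ -35.1 kJ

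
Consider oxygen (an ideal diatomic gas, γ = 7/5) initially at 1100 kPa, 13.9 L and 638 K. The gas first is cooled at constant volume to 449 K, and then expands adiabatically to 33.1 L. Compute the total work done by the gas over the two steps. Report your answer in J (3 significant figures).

W_total ≈ 7890 J

Step 1 (isochoric): W = 0 (constant volume).
After step 1: P = 774.1 kPa (V unchanged).
Step 2 (adiabatic): W = (P₁V₁ − P₂V₂)/(γ−1) = (10761 − 7605)/0.4 = 7888 J.
W_total = 0 + 7888 = 7888 J.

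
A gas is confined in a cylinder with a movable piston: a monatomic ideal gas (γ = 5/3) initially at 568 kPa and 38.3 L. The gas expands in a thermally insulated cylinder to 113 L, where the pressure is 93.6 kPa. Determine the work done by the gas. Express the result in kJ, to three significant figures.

W ≈ 16.8 kJ

Adiabatic: W = (P₁V₁ − P₂V₂)/(γ − 1) with γ = 5/3.
P₁V₁ = 21754 J, P₂V₂ = 10577 J.
W = (21754 − 10577) / 0.6667 = 16766 J.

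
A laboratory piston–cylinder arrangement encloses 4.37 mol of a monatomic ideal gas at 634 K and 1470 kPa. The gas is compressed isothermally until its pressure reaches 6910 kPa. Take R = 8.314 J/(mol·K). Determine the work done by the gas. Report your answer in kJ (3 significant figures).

W ≈ -35.7 kJ

Isothermal process: W = nRT ln(V₂/V₁) = nRT ln(P₁/P₂).
W = (4.37)(8.314)(634) × ln(1470/6910)
  = 23035 × ln(0.2127) = 23035 × -1.548
W_by_gas = -35651 J.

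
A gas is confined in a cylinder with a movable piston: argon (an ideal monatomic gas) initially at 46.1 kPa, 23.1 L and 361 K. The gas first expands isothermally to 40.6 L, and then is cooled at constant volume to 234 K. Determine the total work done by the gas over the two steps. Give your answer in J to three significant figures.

Step 1 (isothermal): W = P₁V₁ ln(V₂/V₁) = (1065) ln(40.6/23.1) = 600.5 J.
Step 2 (isochoric): W = 0 (constant volume).
W_total = 600.5 + 0 = 600.5 J.

W_total ≈ 601 J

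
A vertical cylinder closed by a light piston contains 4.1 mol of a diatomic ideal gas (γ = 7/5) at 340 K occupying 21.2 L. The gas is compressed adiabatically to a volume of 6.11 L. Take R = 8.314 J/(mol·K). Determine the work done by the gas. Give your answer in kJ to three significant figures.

W ≈ -18.7 kJ

Adiabatic: TV^(γ−1) = const with γ = 7/5.
T₂ = T₁ (V₁/V₂)^(γ−1) = 340 × (21.2/6.11)^0.4 = 340 × 1.645 = 559.2 K.
W_by = nCᵥ(T₁ − T₂) = (4.1)(20.79)(340 − 559.2) = -18683 J.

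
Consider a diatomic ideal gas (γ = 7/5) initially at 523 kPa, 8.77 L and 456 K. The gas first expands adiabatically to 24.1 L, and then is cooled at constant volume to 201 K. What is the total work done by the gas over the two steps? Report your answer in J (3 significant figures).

Step 1 (adiabatic): W = (P₁V₁ − P₂V₂)/(γ−1) = (4587 − 3061)/0.4 = 3814 J.
Step 2 (isochoric): W = 0 (constant volume).
W_total = 3814 + 0 = 3814 J.

W_total ≈ 3810 J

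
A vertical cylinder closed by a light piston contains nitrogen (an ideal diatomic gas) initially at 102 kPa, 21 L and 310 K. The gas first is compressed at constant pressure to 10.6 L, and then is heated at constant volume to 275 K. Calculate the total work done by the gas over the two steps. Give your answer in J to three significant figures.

W_total ≈ -1060 J

Step 1 (isobaric): W = PΔV = (102 kPa)(10.6 − 21 L) = -1061 J.
Step 2 (isochoric): W = 0 (constant volume).
W_total = -1061 + 0 = -1061 J.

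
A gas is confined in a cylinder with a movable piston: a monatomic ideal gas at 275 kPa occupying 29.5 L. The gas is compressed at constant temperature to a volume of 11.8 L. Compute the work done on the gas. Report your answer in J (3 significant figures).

W ≈ 7430 J

Isothermal: W = nRT ln(V₂/V₁) = P₁V₁ ln(V₂/V₁).
P₁V₁ = (275 kPa)(29.5 L) = 8112 J.
W = 8112 × ln(11.8/29.5) = 8112 × -0.9163
W_by_gas = -7433 J; work on gas = −W_by = 7433 J.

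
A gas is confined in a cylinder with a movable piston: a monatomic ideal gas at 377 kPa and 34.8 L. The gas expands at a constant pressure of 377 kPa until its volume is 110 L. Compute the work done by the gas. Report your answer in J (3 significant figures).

Isobaric: W = P ΔV.
W = (377 kPa)(110 − 34.8 L) = (377)(75.2) = 28350 J.

W ≈ 28400 J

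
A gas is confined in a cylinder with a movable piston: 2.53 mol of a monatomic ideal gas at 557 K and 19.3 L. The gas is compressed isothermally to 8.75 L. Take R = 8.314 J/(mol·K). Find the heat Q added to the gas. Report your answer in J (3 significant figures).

Q ≈ -9270 J

Isothermal ⇒ ΔU = 0, so Q = W = nRT ln(V₂/V₁).
Q = (2.53)(8.314)(557) ln(8.75/19.3) = 11716 × -0.7911 = -9268 J.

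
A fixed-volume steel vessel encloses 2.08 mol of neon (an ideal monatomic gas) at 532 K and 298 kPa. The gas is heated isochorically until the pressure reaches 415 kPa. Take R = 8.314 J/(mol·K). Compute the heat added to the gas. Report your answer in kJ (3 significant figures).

Constant volume ⇒ W = 0, so Q = ΔU = nCᵥΔT with Cᵥ = 3R/2 = 12.47 J/(mol·K).
At constant V, T₂/T₁ = P₂/P₁ ⇒ ΔT = T₁(P₂/P₁ − 1) = 532·(415/298 − 1) = 208.9 K.
ΔU = (2.08)(12.47)(208.9) = 5418 J.

Q ≈ 5.42 kJ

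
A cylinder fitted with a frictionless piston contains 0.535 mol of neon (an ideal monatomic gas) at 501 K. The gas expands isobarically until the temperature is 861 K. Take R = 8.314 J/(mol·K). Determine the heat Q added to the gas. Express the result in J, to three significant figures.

Q ≈ 4000 J

Isobaric: W = nRΔT = (0.535)(8.314)(360) = 1601 J.
ΔU = nCᵥΔT with Cᵥ = 3R/2: ΔU = (0.535)(12.47)(360) = 2402 J.
Q = ΔU + W = 2402 + 1601 = 4003 J.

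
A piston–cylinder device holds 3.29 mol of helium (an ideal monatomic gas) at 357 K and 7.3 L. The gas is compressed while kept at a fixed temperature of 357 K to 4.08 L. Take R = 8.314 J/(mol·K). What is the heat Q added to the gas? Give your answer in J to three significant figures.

Isothermal ⇒ ΔU = 0, so Q = W = nRT ln(V₂/V₁).
Q = (3.29)(8.314)(357) ln(4.08/7.3) = 9765 × -0.5818 = -5681 J.

Q ≈ -5680 J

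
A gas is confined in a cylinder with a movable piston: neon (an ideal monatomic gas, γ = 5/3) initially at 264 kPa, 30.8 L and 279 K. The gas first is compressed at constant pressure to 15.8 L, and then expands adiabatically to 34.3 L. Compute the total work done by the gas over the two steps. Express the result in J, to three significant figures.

W_total ≈ -1440 J

Step 1 (isobaric): W = PΔV = (264 kPa)(15.8 − 30.8 L) = -3960 J.
After step 1: P = 264 kPa, V = 15.8 L, T = 143.1 K.
Step 2 (adiabatic): W = (P₁V₁ − P₂V₂)/(γ−1) = (4171 − 2488)/0.667 = 2525 J.
W_total = -3960 + 2525 = -1435 J.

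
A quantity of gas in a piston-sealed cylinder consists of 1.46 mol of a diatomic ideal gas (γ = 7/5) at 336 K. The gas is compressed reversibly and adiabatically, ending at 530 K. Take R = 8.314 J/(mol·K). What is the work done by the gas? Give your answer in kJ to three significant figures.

W ≈ -5.89 kJ

Adiabatic ⇒ Q = 0, so W_by = −ΔU = nCᵥ(T₁ − T₂).
Cᵥ = 5R/2 = 20.79 J/(mol·K).
W = (1.46)(20.79)(336 − 530) = -5887 J.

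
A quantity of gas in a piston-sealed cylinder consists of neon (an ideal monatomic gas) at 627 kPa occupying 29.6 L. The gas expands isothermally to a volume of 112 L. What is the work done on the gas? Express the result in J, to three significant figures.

Isothermal: W = nRT ln(V₂/V₁) = P₁V₁ ln(V₂/V₁).
P₁V₁ = (627 kPa)(29.6 L) = 18559 J.
W = 18559 × ln(112/29.6) = 18559 × 1.331
W_by_gas = 24697 J; work on gas = −W_by = -24697 J.

W ≈ -24700 J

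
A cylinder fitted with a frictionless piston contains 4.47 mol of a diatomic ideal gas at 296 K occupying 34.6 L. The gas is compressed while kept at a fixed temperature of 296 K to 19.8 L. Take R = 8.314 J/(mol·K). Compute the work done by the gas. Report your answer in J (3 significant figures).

W ≈ -6140 J

Isothermal: W = nRT ln(V₂/V₁).
W = (4.47)(8.314)(296) × ln(19.8/34.6)
  = 11000 × -0.5582
W_by_gas = -6140 J.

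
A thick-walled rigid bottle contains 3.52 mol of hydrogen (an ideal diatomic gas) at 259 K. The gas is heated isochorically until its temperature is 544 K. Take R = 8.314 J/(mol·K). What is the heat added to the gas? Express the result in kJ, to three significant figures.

Q ≈ 20.9 kJ

Constant volume ⇒ W = 0, so Q = ΔU = nCᵥΔT with Cᵥ = 5R/2 = 20.79 J/(mol·K).
ΔU = (3.52)(20.79)(544 − 259) = 20852 J.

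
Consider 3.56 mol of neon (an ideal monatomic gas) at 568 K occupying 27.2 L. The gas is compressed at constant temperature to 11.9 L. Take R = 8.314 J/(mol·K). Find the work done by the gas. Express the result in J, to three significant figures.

W ≈ -13900 J

Isothermal: W = nRT ln(V₂/V₁).
W = (3.56)(8.314)(568) × ln(11.9/27.2)
  = 16812 × -0.8267
W_by_gas = -13898 J.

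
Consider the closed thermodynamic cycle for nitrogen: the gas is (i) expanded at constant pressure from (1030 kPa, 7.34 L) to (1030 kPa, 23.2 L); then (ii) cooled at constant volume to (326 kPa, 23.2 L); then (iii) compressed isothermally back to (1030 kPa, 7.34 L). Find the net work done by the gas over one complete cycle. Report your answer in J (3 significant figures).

Leg (i): W = PΔV = (1030)(23.2 − 7.34) = 16336 J.
Leg (ii): W = 0.
Leg (iii): W = PᵢVᵢ ln(V_f/Vᵢ) = (7563) ln(7.34/23.2) = -8704 J.
W_net = 16336 − 8704 = 7632 J.

W_net ≈ 7630 J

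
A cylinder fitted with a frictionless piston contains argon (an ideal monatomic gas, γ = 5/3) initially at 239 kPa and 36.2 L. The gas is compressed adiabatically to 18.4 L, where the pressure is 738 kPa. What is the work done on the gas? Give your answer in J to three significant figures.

W ≈ 7390 J

Adiabatic: W = (P₁V₁ − P₂V₂)/(γ − 1) with γ = 5/3.
P₁V₁ = 8652 J, P₂V₂ = 13579 J.
W = (8652 − 13579) / 0.6667 = -7391 J.
Work on gas = −W_by = 7391 J.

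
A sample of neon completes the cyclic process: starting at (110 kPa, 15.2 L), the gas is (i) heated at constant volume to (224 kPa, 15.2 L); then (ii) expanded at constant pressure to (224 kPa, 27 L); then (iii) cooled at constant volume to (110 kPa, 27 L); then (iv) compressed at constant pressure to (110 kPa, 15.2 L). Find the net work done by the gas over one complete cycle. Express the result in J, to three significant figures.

W_net ≈ 1350 J

Constant-volume legs do no work.
W(ii) = (224)(27 − 15.2) = 2643 J; W(iv) = (110)(15.2 − 27) = -1298 J.
W_net = 2643 − 1298 = 1345 J (the clockwise enclosed area).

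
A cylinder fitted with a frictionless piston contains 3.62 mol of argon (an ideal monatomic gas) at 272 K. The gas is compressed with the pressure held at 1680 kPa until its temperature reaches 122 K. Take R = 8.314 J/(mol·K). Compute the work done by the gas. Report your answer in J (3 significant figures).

Isobaric: W = P ΔV = nR ΔT.
W = (3.62)(8.314)(122 − 272) = -4515 J.

W ≈ -4510 J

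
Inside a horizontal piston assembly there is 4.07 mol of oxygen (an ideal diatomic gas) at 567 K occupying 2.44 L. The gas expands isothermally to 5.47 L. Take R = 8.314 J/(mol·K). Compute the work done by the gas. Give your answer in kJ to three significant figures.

W ≈ 15.5 kJ

Isothermal: W = nRT ln(V₂/V₁).
W = (4.07)(8.314)(567) × ln(5.47/2.44)
  = 19186 × 0.8073
W_by_gas = 15489 J.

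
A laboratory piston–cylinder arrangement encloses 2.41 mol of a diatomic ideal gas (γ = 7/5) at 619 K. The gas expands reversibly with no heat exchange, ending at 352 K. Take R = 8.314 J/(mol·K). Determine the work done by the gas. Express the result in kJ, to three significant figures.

W ≈ 13.4 kJ

Adiabatic ⇒ Q = 0, so W_by = −ΔU = nCᵥ(T₁ − T₂).
Cᵥ = 5R/2 = 20.79 J/(mol·K).
W = (2.41)(20.79)(619 − 352) = 13375 J.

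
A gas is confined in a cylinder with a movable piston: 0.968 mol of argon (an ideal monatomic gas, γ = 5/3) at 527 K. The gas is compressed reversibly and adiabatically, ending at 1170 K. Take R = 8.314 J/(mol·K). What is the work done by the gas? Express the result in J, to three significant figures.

Adiabatic ⇒ Q = 0, so W_by = −ΔU = nCᵥ(T₁ − T₂).
Cᵥ = 3R/2 = 12.47 J/(mol·K).
W = (0.968)(12.47)(527 − 1170) = -7762 J.

W ≈ -7760 J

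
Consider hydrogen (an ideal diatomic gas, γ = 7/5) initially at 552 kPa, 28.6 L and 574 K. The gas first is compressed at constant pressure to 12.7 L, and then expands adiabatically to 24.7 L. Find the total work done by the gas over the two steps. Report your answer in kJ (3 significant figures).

W_total ≈ -4.68 kJ

Step 1 (isobaric): W = PΔV = (552 kPa)(12.7 − 28.6 L) = -8777 J.
After step 1: P = 552 kPa, V = 12.7 L, T = 254.9 K.
Step 2 (adiabatic): W = (P₁V₁ − P₂V₂)/(γ−1) = (7010 − 5373)/0.4 = 4094 J.
W_total = -8777 + 4094 = -4682 J.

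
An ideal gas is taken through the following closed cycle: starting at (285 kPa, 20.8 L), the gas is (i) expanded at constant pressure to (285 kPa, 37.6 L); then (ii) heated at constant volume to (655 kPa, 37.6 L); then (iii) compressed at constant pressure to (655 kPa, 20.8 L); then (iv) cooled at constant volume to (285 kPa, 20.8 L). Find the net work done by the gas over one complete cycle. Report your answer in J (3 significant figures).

Constant-volume legs do no work.
W(i) = (285)(37.6 − 20.8) = 4788 J; W(iii) = (655)(20.8 − 37.6) = -11004 J.
W_net = 4788 − 11004 = -6216 J (the counter-clockwise enclosed area).

W_net ≈ -6220 J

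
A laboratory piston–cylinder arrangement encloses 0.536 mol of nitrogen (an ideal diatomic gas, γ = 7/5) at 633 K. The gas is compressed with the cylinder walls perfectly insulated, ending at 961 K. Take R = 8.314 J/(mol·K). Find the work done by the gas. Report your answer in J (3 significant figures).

Adiabatic ⇒ Q = 0, so W_by = −ΔU = nCᵥ(T₁ − T₂).
Cᵥ = 5R/2 = 20.79 J/(mol·K).
W = (0.536)(20.79)(633 − 961) = -3654 J.

W ≈ -3650 J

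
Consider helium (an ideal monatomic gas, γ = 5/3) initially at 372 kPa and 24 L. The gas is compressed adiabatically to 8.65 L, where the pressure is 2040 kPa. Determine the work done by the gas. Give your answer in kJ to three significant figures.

W ≈ -13.1 kJ

Adiabatic: W = (P₁V₁ − P₂V₂)/(γ − 1) with γ = 5/3.
P₁V₁ = 8928 J, P₂V₂ = 17646 J.
W = (8928 − 17646) / 0.6667 = -13077 J.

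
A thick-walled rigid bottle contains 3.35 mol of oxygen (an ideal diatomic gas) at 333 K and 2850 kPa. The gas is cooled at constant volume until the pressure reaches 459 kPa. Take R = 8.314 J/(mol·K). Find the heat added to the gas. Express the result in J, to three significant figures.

Q ≈ -19500 J

Constant volume ⇒ W = 0, so Q = ΔU = nCᵥΔT with Cᵥ = 5R/2 = 20.79 J/(mol·K).
At constant V, T₂/T₁ = P₂/P₁ ⇒ ΔT = T₁(P₂/P₁ − 1) = 333·(459/2850 − 1) = -279.4 K.
ΔU = (3.35)(20.79)(-279.4) = -19452 J.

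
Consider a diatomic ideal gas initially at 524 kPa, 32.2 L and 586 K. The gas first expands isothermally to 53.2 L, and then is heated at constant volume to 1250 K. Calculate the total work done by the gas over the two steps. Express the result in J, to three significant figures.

W_total ≈ 8470 J

Step 1 (isothermal): W = P₁V₁ ln(V₂/V₁) = (16873) ln(53.2/32.2) = 8472 J.
Step 2 (isochoric): W = 0 (constant volume).
W_total = 8472 + 0 = 8472 J.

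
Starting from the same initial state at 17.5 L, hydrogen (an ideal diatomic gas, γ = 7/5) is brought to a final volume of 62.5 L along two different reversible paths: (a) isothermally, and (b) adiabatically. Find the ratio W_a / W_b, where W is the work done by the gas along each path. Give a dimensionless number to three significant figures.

Path (a) isothermal: W = P₁V₁ ln(V₂/V₁) → W_a/(P₁V₁) = 1.273.
Path (b) adiabatic: W = P₁V₁(1 − (V₁/V₂)^(γ−1))/(γ−1) → W_b/(P₁V₁) = 0.9975.
W_a / W_b = 1.273 / 0.9975 = 1.276.

W_a / W_b ≈ 1.28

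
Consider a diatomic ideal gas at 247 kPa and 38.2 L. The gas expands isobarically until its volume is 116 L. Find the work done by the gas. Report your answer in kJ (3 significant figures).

W ≈ 19.2 kJ

Isobaric: W = P ΔV.
W = (247 kPa)(116 − 38.2 L) = (247)(77.8) = 19217 J.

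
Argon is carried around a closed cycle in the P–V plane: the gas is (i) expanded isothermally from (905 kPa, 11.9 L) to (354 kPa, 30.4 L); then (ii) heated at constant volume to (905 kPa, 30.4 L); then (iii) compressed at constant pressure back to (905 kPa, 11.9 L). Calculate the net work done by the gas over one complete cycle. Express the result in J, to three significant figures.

Leg (i): W = PᵢVᵢ ln(V_f/Vᵢ) = (10770) ln(30.4/11.9) = 10101 J.
Leg (ii): W = 0.
Leg (iii): W = PΔV = (905)(11.9 − 30.4) = -16742 J.
W_net = 10101 − 16742 = -6642 J.

W_net ≈ -6640 J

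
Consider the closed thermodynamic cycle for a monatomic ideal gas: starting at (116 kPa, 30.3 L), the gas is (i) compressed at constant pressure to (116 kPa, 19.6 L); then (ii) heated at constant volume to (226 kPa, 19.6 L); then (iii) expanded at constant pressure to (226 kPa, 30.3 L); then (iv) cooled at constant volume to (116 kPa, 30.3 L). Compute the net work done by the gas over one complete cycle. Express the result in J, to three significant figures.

W_net ≈ 1180 J

Constant-volume legs do no work.
W(i) = (116)(19.6 − 30.3) = -1241 J; W(iii) = (226)(30.3 − 19.6) = 2418 J.
W_net = -1241 + 2418 = 1177 J (the clockwise enclosed area).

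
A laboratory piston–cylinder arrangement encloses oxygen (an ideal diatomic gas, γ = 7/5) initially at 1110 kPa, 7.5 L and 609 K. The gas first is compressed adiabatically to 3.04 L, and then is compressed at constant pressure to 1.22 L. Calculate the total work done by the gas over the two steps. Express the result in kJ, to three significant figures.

W_total ≈ -16.2 kJ

Step 1 (adiabatic): W = (P₁V₁ − P₂V₂)/(γ−1) = (8325 − 11947)/0.4 = -9055 J.
After step 1: P = 3930 kPa, V = 3.04 L, T = 874 K.
Step 2 (isobaric): W = PΔV = (3930 kPa)(1.22 − 3.04 L) = -7152 J.
W_total = -9055 − 7152 = -16208 J.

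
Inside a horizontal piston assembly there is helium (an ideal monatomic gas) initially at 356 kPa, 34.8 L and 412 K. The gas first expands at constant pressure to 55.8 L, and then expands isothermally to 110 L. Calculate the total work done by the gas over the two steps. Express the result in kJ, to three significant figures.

W_total ≈ 21.0 kJ

Step 1 (isobaric): W = PΔV = (356 kPa)(55.8 − 34.8 L) = 7476 J.
After step 1: P = 356 kPa, V = 55.8 L, T = 660.6 K.
Step 2 (isothermal): W = P₁V₁ ln(V₂/V₁) = (19865) ln(110/55.8) = 13482 J.
W_total = 7476 + 13482 = 20958 J.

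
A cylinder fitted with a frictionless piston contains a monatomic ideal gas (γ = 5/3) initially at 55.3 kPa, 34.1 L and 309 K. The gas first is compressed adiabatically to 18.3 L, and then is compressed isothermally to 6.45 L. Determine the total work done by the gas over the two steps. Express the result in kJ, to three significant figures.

W_total ≈ -4.43 kJ

Step 1 (adiabatic): W = (P₁V₁ − P₂V₂)/(γ−1) = (1886 − 2855)/0.667 = -1455 J.
After step 1: P = 156 kPa, V = 18.3 L, T = 467.9 K.
Step 2 (isothermal): W = P₁V₁ ln(V₂/V₁) = (2855) ln(6.45/18.3) = -2978 J.
W_total = -1455 − 2978 = -4432 J.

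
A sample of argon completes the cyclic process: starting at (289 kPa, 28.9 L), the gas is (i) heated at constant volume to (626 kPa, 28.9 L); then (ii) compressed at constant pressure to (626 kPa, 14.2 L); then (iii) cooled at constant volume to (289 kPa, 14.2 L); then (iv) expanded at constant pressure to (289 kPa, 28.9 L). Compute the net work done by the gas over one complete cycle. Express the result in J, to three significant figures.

W_net ≈ -4950 J

Constant-volume legs do no work.
W(ii) = (626)(14.2 − 28.9) = -9202 J; W(iv) = (289)(28.9 − 14.2) = 4248 J.
W_net = -9202 + 4248 = -4954 J (the counter-clockwise enclosed area).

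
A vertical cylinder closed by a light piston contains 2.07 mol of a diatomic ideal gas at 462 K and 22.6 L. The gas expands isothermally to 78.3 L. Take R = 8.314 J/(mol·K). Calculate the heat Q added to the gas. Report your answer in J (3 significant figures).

Q ≈ 9880 J

Isothermal ⇒ ΔU = 0, so Q = W = nRT ln(V₂/V₁).
Q = (2.07)(8.314)(462) ln(78.3/22.6) = 7951 × 1.243 = 9880 J.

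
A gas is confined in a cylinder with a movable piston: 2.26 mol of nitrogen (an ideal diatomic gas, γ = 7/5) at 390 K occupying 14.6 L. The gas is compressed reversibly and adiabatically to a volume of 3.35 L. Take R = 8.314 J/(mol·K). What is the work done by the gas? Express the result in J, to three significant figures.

Adiabatic: TV^(γ−1) = const with γ = 7/5.
T₂ = T₁ (V₁/V₂)^(γ−1) = 390 × (14.6/3.35)^0.4 = 390 × 1.802 = 702.7 K.
W_by = nCᵥ(T₁ − T₂) = (2.26)(20.79)(390 − 702.7) = -14690 J.

W ≈ -14700 J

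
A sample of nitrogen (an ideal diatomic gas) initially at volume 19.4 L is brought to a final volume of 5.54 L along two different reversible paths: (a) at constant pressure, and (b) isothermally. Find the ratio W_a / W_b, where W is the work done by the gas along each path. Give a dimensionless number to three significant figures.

Path (a) isobaric: W = P₁(V₂ − V₁) → W_a/(P₁V₁) = -0.7144.
Path (b) isothermal: W = P₁V₁ ln(V₂/V₁) → W_b/(P₁V₁) = -1.253.
W_a / W_b = -0.7144 / -1.253 = 0.5701.

W_a / W_b ≈ 0.570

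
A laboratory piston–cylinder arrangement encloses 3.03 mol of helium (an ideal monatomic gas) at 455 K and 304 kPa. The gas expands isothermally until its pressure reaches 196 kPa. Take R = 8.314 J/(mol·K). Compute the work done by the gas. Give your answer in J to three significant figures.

W ≈ 5030 J

Isothermal process: W = nRT ln(V₂/V₁) = nRT ln(P₁/P₂).
W = (3.03)(8.314)(455) × ln(304/196)
  = 11462 × ln(1.551) = 11462 × 0.4389
W_by_gas = 5031 J.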